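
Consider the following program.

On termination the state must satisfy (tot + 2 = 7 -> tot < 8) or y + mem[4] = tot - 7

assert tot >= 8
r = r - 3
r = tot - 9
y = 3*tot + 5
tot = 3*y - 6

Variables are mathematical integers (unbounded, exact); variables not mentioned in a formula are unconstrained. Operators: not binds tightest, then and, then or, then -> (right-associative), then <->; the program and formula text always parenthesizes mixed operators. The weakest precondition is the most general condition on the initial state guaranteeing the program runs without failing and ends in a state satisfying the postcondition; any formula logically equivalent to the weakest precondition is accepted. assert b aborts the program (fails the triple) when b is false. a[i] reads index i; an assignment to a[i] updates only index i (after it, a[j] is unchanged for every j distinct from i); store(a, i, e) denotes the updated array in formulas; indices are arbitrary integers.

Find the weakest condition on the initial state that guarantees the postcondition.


Working backward. After the program, the postcondition (tot + 2 = 7 -> tot < 8) or y + mem[4] = tot - 7 must hold; in canonical form it is (tot = 5 -> tot < 8) or mem[4] + y = tot - 7.
Before tot := 3*y - 6: (3*y = 11 -> 3*y < 14) or mem[4] = 2*y - 13
Before y := 3*tot + 5: (9*tot = -4 -> 9*tot < -1) or mem[4] = 6*tot - 3
Before r := tot - 9: (9*tot = -4 -> 9*tot < -1) or mem[4] = 6*tot - 3
Before r := r - 3: (9*tot = -4 -> 9*tot < -1) or mem[4] = 6*tot - 3
Before assert tot >= 8: tot >= 8 and ((9*tot = -4 -> 9*tot < -1) or mem[4] = 6*tot - 3)
Answer: WP = tot >= 8 and ((9*tot = -4 -> 9*tot < -1) or mem[4] = 6*tot - 3)


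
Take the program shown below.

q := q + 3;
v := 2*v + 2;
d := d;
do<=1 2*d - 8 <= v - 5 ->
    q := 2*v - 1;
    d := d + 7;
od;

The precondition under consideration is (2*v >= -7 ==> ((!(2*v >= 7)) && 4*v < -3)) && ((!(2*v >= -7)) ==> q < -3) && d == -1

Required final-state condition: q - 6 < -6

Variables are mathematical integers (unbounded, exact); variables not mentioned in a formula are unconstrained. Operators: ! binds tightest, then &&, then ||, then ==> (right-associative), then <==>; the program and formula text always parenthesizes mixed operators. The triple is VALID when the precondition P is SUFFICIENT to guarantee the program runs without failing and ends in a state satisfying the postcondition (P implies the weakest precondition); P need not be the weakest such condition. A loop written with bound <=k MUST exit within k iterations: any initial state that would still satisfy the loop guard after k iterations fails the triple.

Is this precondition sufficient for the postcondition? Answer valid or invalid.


Working backward. After the program, the postcondition q - 6 < -6 must hold; in canonical form it is q < 0.
Before the loop (bound <=1), unroll the exhaustion recursion (WP_0 = exit-now case; WP_j = one more guarded iteration, up to j = 1):
  WP_0: (!(2*d <= v + 3)) && q < 0
  WP_1: (2*d <= v + 3 ==> ((!(2*d <= v - 11)) && 2*v < 1)) && ((!(2*d <= v + 3)) ==> q < 0)
So before the loop: (2*d <= v + 3 ==> ((!(2*d <= v - 11)) && 2*v < 1)) && ((!(2*d <= v + 3)) ==> q < 0)
Before d := d: (2*d <= v + 3 ==> ((!(2*d <= v - 11)) && 2*v < 1)) && ((!(2*d <= v + 3)) ==> q < 0)
Before v := 2*v + 2: (2*d <= 2*v + 5 ==> ((!(2*d <= 2*v - 9)) && 4*v < -3)) && ((!(2*d <= 2*v + 5)) ==> q < 0)
Before q := q + 3: (2*d <= 2*v + 5 ==> ((!(2*d <= 2*v - 9)) && 4*v < -3)) && ((!(2*d <= 2*v + 5)) ==> q < -3)
The weakest precondition is (2*d <= 2*v + 5 ==> ((!(2*d <= 2*v - 9)) && 4*v < -3)) && ((!(2*d <= 2*v + 5)) ==> q < -3).
Check whether (2*v >= -7 ==> ((!(2*v >= 7)) && 4*v < -3)) && ((!(2*v >= -7)) ==> q < -3) && d == -1 implies it.
Every state satisfying the precondition satisfies the weakest precondition: the implication holds.
Answer: valid


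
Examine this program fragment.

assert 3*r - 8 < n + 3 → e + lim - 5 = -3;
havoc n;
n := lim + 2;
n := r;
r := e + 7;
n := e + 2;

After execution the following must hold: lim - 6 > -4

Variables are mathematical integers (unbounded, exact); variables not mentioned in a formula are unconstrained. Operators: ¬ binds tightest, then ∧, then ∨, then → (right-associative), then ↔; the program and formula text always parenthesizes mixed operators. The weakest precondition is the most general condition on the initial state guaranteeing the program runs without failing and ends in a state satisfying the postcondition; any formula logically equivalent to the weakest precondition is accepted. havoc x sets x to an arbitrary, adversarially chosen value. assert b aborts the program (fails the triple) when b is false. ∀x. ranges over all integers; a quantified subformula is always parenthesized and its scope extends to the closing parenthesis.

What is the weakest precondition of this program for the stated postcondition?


Working backward. After the program, the postcondition lim - 6 > -4 must hold; in canonical form it is lim > 2.
Before n := e + 2: lim > 2
Before r := e + 7: lim > 2
Before n := r: lim > 2
Before n := lim + 2: lim > 2
Before havoc n: lim > 2
Before assert 3*r - 8 < n + 3 → e + lim - 5 = -3: (3*r < n + 11 → e + lim = 2) ∧ lim > 2
Answer: WP = (3*r < n + 11 → e + lim = 2) ∧ lim > 2


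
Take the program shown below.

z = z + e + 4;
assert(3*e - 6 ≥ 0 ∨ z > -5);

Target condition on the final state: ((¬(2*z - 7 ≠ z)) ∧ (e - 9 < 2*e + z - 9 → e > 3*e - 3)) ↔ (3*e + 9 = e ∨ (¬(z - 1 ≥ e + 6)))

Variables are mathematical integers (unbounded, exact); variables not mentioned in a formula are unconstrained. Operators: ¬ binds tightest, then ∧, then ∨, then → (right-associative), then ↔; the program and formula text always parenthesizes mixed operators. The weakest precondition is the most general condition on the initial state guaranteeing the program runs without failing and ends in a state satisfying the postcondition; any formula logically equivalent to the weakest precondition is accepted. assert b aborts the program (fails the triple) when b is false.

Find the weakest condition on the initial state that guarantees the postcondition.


Working backward. After the program, the postcondition ((¬(2*z - 7 ≠ z)) ∧ (e - 9 < 2*e + z - 9 → e > 3*e - 3)) ↔ (3*e + 9 = e ∨ (¬(z - 1 ≥ e + 6))) must hold; in canonical form it is ((¬(z ≠ 7)) ∧ (e + z > 0 → 2*e < 3)) ↔ (2*e = -9 ∨ (¬(z ≥ e + 7))).
Before assert 3*e - 6 ≥ 0 ∨ z > -5: (3*e ≥ 6 ∨ z > -5) ∧ (((¬(z ≠ 7)) ∧ (e + z > 0 → 2*e < 3)) ↔ (2*e = -9 ∨ (¬(z ≥ e + 7))))
Before z := z + e + 4: (3*e ≥ 6 ∨ e + z > -9) ∧ (((¬(e + z ≠ 3)) ∧ (2*e + z > -4 → 2*e < 3)) ↔ (2*e = -9 ∨ (¬(z ≥ 3))))
Answer: WP = (3*e ≥ 6 ∨ e + z > -9) ∧ (((¬(e + z ≠ 3)) ∧ (2*e + z > -4 → 2*e < 3)) ↔ (2*e = -9 ∨ (¬(z ≥ 3))))


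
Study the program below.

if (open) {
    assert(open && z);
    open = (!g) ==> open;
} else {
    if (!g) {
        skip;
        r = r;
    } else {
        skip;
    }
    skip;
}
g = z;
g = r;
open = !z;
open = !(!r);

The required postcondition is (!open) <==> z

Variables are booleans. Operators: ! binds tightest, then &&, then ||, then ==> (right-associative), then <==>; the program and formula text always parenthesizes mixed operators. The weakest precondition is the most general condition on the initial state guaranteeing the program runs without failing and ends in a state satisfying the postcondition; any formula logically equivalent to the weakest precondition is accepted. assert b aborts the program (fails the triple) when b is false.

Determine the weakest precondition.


Working backward. After the program, (!open) <==> z must hold.
Before open := !(!r): (!r) <==> z
Before open := !z: (!r) <==> z
Before g := r: (!r) <==> z
Before g := z: (!r) <==> z
Then branch requires open && z && ((!r) <==> z); else branch requires ((!g) ==> ((!r) <==> z)) && (g ==> ((!r) <==> z)).
Before the if: (open ==> (open && z && ((!r) <==> z))) && ((!open) ==> (((!g) ==> ((!r) <==> z)) && (g ==> ((!r) <==> z))))
Answer: WP = (open ==> (open && z && ((!r) <==> z))) && ((!open) ==> (((!g) ==> ((!r) <==> z)) && (g ==> ((!r) <==> z))))


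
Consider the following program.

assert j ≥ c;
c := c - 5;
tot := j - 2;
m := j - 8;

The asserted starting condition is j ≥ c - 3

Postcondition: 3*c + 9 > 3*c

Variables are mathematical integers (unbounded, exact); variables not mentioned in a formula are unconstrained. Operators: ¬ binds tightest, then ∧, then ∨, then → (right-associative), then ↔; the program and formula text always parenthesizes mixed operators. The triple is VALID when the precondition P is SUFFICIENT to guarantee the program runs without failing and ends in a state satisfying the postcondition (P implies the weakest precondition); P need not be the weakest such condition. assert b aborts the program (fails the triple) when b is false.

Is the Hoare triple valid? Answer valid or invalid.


Working backward. After the program, the postcondition 3*c + 9 > 3*c must hold; in canonical form it is true.
Before m := j - 8: true
Before tot := j - 2: true
Before c := c - 5: true
Before assert j ≥ c: j ≥ c
The weakest precondition is j ≥ c.
Check whether j ≥ c - 3 implies it.
Countermodel: at the initial state c = 1, j = 0, the precondition holds but the weakest precondition fails.
Answer: invalid


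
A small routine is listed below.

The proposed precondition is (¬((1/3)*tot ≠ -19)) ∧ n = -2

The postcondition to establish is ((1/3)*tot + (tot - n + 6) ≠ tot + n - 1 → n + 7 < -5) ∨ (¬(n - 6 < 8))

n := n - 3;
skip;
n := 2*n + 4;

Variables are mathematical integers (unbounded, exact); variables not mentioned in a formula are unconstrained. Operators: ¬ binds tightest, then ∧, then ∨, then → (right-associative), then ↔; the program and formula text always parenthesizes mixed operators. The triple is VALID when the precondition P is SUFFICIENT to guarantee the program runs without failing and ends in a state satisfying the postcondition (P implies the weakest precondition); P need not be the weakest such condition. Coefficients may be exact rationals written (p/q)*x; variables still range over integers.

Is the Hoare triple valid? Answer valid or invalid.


Working backward. After the program, the postcondition ((1/3)*tot + (tot - n + 6) ≠ tot + n - 1 → n + 7 < -5) ∨ (¬(n - 6 < 8)) must hold; in canonical form it is ((1/3)*tot ≠ 2*n - 7 → n < -12) ∨ (¬(n < 14)).
Before n := 2*n + 4: ((1/3)*tot ≠ 4*n + 1 → 2*n < -16) ∨ (¬(2*n < 10))
Before skip: ((1/3)*tot ≠ 4*n + 1 → 2*n < -16) ∨ (¬(2*n < 10))
Before n := n - 3: ((1/3)*tot ≠ 4*n - 11 → 2*n < -10) ∨ (¬(2*n < 16))
The weakest precondition is ((1/3)*tot ≠ 4*n - 11 → 2*n < -10) ∨ (¬(2*n < 16)).
Check whether (¬((1/3)*tot ≠ -19)) ∧ n = -2 implies it.
Every state satisfying the precondition satisfies the weakest precondition: the implication holds.
Answer: valid


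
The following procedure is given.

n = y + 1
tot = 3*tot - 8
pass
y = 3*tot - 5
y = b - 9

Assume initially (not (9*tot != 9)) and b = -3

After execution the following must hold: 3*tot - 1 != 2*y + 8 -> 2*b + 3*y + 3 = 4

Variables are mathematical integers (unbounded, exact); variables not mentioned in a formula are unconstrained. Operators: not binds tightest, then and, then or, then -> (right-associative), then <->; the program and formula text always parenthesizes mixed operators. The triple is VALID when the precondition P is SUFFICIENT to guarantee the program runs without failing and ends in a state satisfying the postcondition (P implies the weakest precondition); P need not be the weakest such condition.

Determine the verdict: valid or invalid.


Working backward. After the program, the postcondition 3*tot - 1 != 2*y + 8 -> 2*b + 3*y + 3 = 4 must hold; in canonical form it is 3*tot != 2*y + 9 -> 2*b + 3*y = 1.
Before y := b - 9: 3*tot != 2*b - 9 -> 5*b = 28
Before y := 3*tot - 5: 3*tot != 2*b - 9 -> 5*b = 28
Before skip: 3*tot != 2*b - 9 -> 5*b = 28
Before tot := 3*tot - 8: 9*tot != 2*b + 15 -> 5*b = 28
Before n := y + 1: 9*tot != 2*b + 15 -> 5*b = 28
The weakest precondition is 9*tot != 2*b + 15 -> 5*b = 28.
Check whether (not (9*tot != 9)) and b = -3 implies it.
Every state satisfying the precondition satisfies the weakest precondition: the implication holds.
Answer: valid


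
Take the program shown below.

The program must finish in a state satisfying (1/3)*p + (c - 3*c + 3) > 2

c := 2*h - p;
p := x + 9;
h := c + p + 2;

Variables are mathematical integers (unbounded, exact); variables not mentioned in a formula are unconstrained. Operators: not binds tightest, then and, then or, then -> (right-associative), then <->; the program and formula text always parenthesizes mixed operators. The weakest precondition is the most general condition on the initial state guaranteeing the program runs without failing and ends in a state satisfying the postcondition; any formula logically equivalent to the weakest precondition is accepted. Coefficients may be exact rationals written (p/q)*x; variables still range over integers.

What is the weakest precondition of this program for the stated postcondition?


Working backward. After the program, the postcondition (1/3)*p + (c - 3*c + 3) > 2 must hold; in canonical form it is (1/3)*p > 2*c - 1.
Before h := c + p + 2: (1/3)*p > 2*c - 1
Before p := x + 9: (1/3)*x > 2*c - 4
Before c := 2*h - p: 2*p + (1/3)*x > 4*h - 4
Answer: WP = 2*p + (1/3)*x > 4*h - 4


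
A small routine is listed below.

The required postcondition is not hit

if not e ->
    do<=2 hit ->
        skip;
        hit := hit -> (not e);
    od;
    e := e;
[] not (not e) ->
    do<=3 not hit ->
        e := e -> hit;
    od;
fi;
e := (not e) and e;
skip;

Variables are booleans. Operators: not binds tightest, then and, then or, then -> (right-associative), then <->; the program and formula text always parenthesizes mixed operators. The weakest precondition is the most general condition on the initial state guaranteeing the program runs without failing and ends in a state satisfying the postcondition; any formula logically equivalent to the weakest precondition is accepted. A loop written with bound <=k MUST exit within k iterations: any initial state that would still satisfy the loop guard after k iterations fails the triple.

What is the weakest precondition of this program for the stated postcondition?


Working backward. After the program, not hit must hold.
Before skip: not hit
Before e := (not e) and e: not hit
Then branch requires hit -> ((hit -> (not e)) -> (not ((hit -> (not e)) -> (not e)))); else branch requires ((not hit) -> (((not hit) -> (hit and (hit -> (not hit)))) and (hit -> (not hit)))) and (hit -> (not hit)).
Before the if: ((not e) -> (hit -> ((hit -> (not e)) -> (not ((hit -> (not e)) -> (not e)))))) and (e -> (((not hit) -> (((not hit) -> (hit and (hit -> (not hit)))) and (hit -> (not hit)))) and (hit -> (not hit))))
Answer: WP = ((not e) -> (hit -> ((hit -> (not e)) -> (not ((hit -> (not e)) -> (not e)))))) and (e -> (((not hit) -> (((not hit) -> (hit and (hit -> (not hit)))) and (hit -> (not hit)))) and (hit -> (not hit))))


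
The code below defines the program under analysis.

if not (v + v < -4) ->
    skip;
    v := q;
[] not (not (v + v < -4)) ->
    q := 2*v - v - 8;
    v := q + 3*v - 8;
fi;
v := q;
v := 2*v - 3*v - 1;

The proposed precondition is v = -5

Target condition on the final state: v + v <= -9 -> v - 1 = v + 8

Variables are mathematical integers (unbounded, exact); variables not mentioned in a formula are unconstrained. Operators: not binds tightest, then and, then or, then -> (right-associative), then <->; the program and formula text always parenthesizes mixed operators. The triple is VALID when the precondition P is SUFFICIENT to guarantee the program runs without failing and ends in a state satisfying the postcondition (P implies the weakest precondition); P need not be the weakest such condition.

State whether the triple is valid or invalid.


Working backward. After the program, the postcondition v + v <= -9 -> v - 1 = v + 8 must hold; in canonical form it is not (2*v <= -9).
Before v := 2*v - 3*v - 1: not (2*v >= 7)
Before v := q: not (2*q >= 7)
Then branch requires not (2*q >= 7); else branch requires not (2*v >= 23).
Before the if: ((not (2*v < -4)) -> (not (2*q >= 7))) and (2*v < -4 -> (not (2*v >= 23)))
The weakest precondition is ((not (2*v < -4)) -> (not (2*q >= 7))) and (2*v < -4 -> (not (2*v >= 23))).
Check whether v = -5 implies it.
Every state satisfying the precondition satisfies the weakest precondition: the implication holds.
Answer: valid


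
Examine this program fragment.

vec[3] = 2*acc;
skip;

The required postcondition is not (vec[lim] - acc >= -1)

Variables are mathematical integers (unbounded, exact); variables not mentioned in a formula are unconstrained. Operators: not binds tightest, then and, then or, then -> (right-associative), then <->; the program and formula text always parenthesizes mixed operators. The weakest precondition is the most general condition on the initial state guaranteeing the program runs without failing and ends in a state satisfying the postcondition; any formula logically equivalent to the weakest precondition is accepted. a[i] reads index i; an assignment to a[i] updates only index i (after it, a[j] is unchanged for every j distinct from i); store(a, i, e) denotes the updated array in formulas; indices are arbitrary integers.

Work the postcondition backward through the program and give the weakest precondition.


Working backward. After the program, the postcondition not (vec[lim] - acc >= -1) must hold; in canonical form it is not (vec[lim] >= acc - 1).
Before skip: not (vec[lim] >= acc - 1)
Before vec[3] := 2*acc: not (store(vec, 3, 2*acc)[lim] >= acc - 1)
Answer: WP = not (store(vec, 3, 2*acc)[lim] >= acc - 1)


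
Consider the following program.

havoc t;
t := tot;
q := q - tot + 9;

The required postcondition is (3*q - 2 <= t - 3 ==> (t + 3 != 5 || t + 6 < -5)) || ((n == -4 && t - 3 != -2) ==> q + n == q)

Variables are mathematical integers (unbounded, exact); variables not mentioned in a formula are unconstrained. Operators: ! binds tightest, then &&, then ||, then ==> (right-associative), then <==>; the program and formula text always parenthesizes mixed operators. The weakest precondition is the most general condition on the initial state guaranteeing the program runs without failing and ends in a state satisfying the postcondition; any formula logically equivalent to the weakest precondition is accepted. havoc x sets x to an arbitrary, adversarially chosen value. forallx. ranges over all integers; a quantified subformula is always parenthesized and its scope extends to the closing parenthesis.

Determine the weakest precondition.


Working backward. After the program, the postcondition (3*q - 2 <= t - 3 ==> (t + 3 != 5 || t + 6 < -5)) || ((n == -4 && t - 3 != -2) ==> q + n == q) must hold; in canonical form it is (3*q <= t - 1 ==> (t != 2 || t < -11)) || ((n == -4 && t != 1) ==> n == 0).
Before q := q - tot + 9: (3*q <= t + 3*tot - 28 ==> (t != 2 || t < -11)) || ((n == -4 && t != 1) ==> n == 0)
Before t := tot: (3*q <= 4*tot - 28 ==> (tot != 2 || tot < -11)) || ((n == -4 && tot != 1) ==> n == 0)
Before havoc t: (3*q <= 4*tot - 28 ==> (tot != 2 || tot < -11)) || ((n == -4 && tot != 1) ==> n == 0)
Answer: WP = (3*q <= 4*tot - 28 ==> (tot != 2 || tot < -11)) || ((n == -4 && tot != 1) ==> n == 0)


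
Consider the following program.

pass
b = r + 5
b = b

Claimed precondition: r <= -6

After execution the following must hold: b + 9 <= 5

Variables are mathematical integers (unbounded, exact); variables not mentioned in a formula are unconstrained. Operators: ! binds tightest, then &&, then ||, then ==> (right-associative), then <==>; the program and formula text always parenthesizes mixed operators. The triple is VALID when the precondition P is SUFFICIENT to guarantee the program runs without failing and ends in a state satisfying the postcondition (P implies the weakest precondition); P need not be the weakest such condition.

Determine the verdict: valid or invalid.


Working backward. After the program, the postcondition b + 9 <= 5 must hold; in canonical form it is b <= -4.
Before b := b: b <= -4
Before b := r + 5: r <= -9
Before skip: r <= -9
The weakest precondition is r <= -9.
Check whether r <= -6 implies it.
Countermodel: at the initial state r = -8, the precondition holds but the weakest precondition fails.
Answer: invalid


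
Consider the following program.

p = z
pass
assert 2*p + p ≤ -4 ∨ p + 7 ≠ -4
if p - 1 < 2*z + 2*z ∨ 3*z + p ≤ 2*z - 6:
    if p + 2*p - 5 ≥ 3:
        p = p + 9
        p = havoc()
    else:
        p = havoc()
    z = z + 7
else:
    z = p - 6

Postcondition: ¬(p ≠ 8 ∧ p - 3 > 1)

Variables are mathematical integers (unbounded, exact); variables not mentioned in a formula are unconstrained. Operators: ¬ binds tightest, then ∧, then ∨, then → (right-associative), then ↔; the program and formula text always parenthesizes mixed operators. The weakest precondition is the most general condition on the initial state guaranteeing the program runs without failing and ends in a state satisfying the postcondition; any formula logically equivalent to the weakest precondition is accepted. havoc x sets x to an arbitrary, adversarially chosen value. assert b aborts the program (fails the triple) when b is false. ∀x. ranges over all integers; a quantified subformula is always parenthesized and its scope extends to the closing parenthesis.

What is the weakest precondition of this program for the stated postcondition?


Working backward. After the program, the postcondition ¬(p ≠ 8 ∧ p - 3 > 1) must hold; in canonical form it is ¬(p ≠ 8 ∧ p > 4).
Then branch requires (3*p ≥ 8 → (∀p_1. (¬(p_1 ≠ 8 ∧ p_1 > 4)))) ∧ ((¬(3*p ≥ 8)) → (∀p_1. (¬(p_1 ≠ 8 ∧ p_1 > 4)))); else branch requires ¬(p ≠ 8 ∧ p > 4).
Before the if: ((p < 4*z + 1 ∨ p + z ≤ -6) → ((3*p ≥ 8 → (∀p_1. (¬(p_1 ≠ 8 ∧ p_1 > 4)))) ∧ ((¬(3*p ≥ 8)) → (∀p_1. (¬(p_1 ≠ 8 ∧ p_1 > 4)))))) ∧ ((¬(p < 4*z + 1 ∨ p + z ≤ -6)) → (¬(p ≠ 8 ∧ p > 4)))
Before assert 2*p + p ≤ -4 ∨ p + 7 ≠ -4: (3*p ≤ -4 ∨ p ≠ -11) ∧ ((p < 4*z + 1 ∨ p + z ≤ -6) → ((3*p ≥ 8 → (∀p_1. (¬(p_1 ≠ 8 ∧ p_1 > 4)))) ∧ ((¬(3*p ≥ 8)) → (∀p_1. (¬(p_1 ≠ 8 ∧ p_1 > 4)))))) ∧ ((¬(p < 4*z + 1 ∨ p + z ≤ -6)) → (¬(p ≠ 8 ∧ p > 4)))
Before skip: (3*p ≤ -4 ∨ p ≠ -11) ∧ ((p < 4*z + 1 ∨ p + z ≤ -6) → ((3*p ≥ 8 → (∀p_1. (¬(p_1 ≠ 8 ∧ p_1 > 4)))) ∧ ((¬(3*p ≥ 8)) → (∀p_1. (¬(p_1 ≠ 8 ∧ p_1 > 4)))))) ∧ ((¬(p < 4*z + 1 ∨ p + z ≤ -6)) → (¬(p ≠ 8 ∧ p > 4)))
Before p := z: (3*z ≤ -4 ∨ z ≠ -11) ∧ ((3*z > -1 ∨ 2*z ≤ -6) → ((3*z ≥ 8 → (∀p_1. (¬(p_1 ≠ 8 ∧ p_1 > 4)))) ∧ ((¬(3*z ≥ 8)) → (∀p_1. (¬(p_1 ≠ 8 ∧ p_1 > 4)))))) ∧ ((¬(3*z > -1 ∨ 2*z ≤ -6)) → (¬(z ≠ 8 ∧ z > 4)))
Answer: WP = (3*z ≤ -4 ∨ z ≠ -11) ∧ ((3*z > -1 ∨ 2*z ≤ -6) → ((3*z ≥ 8 → (∀p_1. (¬(p_1 ≠ 8 ∧ p_1 > 4)))) ∧ ((¬(3*z ≥ 8)) → (∀p_1. (¬(p_1 ≠ 8 ∧ p_1 > 4)))))) ∧ ((¬(3*z > -1 ∨ 2*z ≤ -6)) → (¬(z ≠ 8 ∧ z > 4)))


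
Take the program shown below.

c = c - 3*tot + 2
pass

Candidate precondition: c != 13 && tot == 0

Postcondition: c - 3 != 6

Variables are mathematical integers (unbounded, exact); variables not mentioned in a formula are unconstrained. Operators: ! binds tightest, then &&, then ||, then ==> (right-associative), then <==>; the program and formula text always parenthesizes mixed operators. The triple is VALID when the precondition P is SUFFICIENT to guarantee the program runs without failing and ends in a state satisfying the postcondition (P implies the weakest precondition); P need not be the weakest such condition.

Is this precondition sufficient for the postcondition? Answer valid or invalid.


Working backward. After the program, the postcondition c - 3 != 6 must hold; in canonical form it is c != 9.
Before skip: c != 9
Before c := c - 3*tot + 2: c != 3*tot + 7
The weakest precondition is c != 3*tot + 7.
Check whether c != 13 && tot == 0 implies it.
Countermodel: at the initial state c = 7, tot = 0, the precondition holds but the weakest precondition fails.
Answer: invalid


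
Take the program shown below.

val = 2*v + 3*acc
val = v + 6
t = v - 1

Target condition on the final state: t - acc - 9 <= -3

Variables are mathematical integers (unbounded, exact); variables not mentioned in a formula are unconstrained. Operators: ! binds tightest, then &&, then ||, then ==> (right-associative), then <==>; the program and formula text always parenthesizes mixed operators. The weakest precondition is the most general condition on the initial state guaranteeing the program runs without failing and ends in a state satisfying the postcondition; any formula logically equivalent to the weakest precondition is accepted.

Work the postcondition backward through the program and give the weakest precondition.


Working backward. After the program, the postcondition t - acc - 9 <= -3 must hold; in canonical form it is t <= acc + 6.
Before t := v - 1: v <= acc + 7
Before val := v + 6: v <= acc + 7
Before val := 2*v + 3*acc: v <= acc + 7
Answer: WP = v <= acc + 7


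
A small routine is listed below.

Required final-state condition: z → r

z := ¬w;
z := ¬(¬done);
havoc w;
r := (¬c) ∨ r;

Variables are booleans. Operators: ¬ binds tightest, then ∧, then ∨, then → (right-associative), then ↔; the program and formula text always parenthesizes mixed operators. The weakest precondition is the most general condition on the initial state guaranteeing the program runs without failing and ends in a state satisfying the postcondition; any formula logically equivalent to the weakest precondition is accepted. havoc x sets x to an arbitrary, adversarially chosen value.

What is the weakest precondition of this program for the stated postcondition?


Working backward. After the program, z → r must hold.
Before r := (¬c) ∨ r: z → ((¬c) ∨ r)
Before havoc w: z → ((¬c) ∨ r)
Before z := ¬(¬done): done → ((¬c) ∨ r)
Before z := ¬w: done → ((¬c) ∨ r)
Answer: WP = done → ((¬c) ∨ r)


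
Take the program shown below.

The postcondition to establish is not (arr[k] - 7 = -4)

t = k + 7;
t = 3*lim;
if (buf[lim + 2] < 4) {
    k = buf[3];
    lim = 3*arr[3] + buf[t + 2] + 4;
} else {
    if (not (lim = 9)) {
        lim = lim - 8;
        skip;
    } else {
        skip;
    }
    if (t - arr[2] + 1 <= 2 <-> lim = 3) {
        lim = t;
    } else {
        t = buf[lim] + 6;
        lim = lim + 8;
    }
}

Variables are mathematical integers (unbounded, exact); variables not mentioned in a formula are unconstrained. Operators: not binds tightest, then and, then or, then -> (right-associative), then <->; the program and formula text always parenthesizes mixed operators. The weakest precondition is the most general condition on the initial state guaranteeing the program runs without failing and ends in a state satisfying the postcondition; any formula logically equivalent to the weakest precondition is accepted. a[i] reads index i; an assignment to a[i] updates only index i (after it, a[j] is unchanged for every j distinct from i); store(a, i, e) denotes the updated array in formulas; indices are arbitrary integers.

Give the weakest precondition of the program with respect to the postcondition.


Working backward. After the program, the postcondition not (arr[k] - 7 = -4) must hold; in canonical form it is not (arr[k] = 3).
Then branch requires not (arr[buf[3]] = 3); else branch requires ((not (lim = 9)) -> (((t <= arr[2] + 1 <-> lim = 11) -> (not (arr[k] = 3))) and ((not (t <= arr[2] + 1 <-> lim = 11)) -> (not (arr[k] = 3))))) and (lim = 9 -> (((t <= arr[2] + 1 <-> lim = 3) -> (not (arr[k] = 3))) and ((not (t <= arr[2] + 1 <-> lim = 3)) -> (not (arr[k] = 3))))).
Before the if: (buf[lim + 2] < 4 -> (not (arr[buf[3]] = 3))) and ((not (buf[lim + 2] < 4)) -> (((not (lim = 9)) -> (((t <= arr[2] + 1 <-> lim = 11) -> (not (arr[k] = 3))) and ((not (t <= arr[2] + 1 <-> lim = 11)) -> (not (arr[k] = 3))))) and (lim = 9 -> (((t <= arr[2] + 1 <-> lim = 3) -> (not (arr[k] = 3))) and ((not (t <= arr[2] + 1 <-> lim = 3)) -> (not (arr[k] = 3)))))))
Before t := 3*lim: (buf[lim + 2] < 4 -> (not (arr[buf[3]] = 3))) and ((not (buf[lim + 2] < 4)) -> (((not (lim = 9)) -> (((3*lim <= arr[2] + 1 <-> lim = 11) -> (not (arr[k] = 3))) and ((not (3*lim <= arr[2] + 1 <-> lim = 11)) -> (not (arr[k] = 3))))) and (lim = 9 -> (((3*lim <= arr[2] + 1 <-> lim = 3) -> (not (arr[k] = 3))) and ((not (3*lim <= arr[2] + 1 <-> lim = 3)) -> (not (arr[k] = 3)))))))
Before t := k + 7: (buf[lim + 2] < 4 -> (not (arr[buf[3]] = 3))) and ((not (buf[lim + 2] < 4)) -> (((not (lim = 9)) -> (((3*lim <= arr[2] + 1 <-> lim = 11) -> (not (arr[k] = 3))) and ((not (3*lim <= arr[2] + 1 <-> lim = 11)) -> (not (arr[k] = 3))))) and (lim = 9 -> (((3*lim <= arr[2] + 1 <-> lim = 3) -> (not (arr[k] = 3))) and ((not (3*lim <= arr[2] + 1 <-> lim = 3)) -> (not (arr[k] = 3)))))))
Answer: WP = (buf[lim + 2] < 4 -> (not (arr[buf[3]] = 3))) and ((not (buf[lim + 2] < 4)) -> (((not (lim = 9)) -> (((3*lim <= arr[2] + 1 <-> lim = 11) -> (not (arr[k] = 3))) and ((not (3*lim <= arr[2] + 1 <-> lim = 11)) -> (not (arr[k] = 3))))) and (lim = 9 -> (((3*lim <= arr[2] + 1 <-> lim = 3) -> (not (arr[k] = 3))) and ((not (3*lim <= arr[2] + 1 <-> lim = 3)) -> (not (arr[k] = 3)))))))


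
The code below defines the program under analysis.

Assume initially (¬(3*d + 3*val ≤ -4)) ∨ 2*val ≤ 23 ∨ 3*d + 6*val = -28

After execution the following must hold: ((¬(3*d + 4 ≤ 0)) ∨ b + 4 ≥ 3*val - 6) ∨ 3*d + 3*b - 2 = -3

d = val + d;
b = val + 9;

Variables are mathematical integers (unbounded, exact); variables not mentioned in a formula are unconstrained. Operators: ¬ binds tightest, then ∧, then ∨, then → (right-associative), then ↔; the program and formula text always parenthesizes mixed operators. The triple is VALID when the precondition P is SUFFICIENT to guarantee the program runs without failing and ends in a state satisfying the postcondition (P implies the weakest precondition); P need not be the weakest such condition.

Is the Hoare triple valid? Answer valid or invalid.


Working backward. After the program, the postcondition ((¬(3*d + 4 ≤ 0)) ∨ b + 4 ≥ 3*val - 6) ∨ 3*d + 3*b - 2 = -3 must hold; in canonical form it is (¬(3*d ≤ -4)) ∨ b ≥ 3*val - 10 ∨ 3*b + 3*d = -1.
Before b := val + 9: (¬(3*d ≤ -4)) ∨ 2*val ≤ 19 ∨ 3*d + 3*val = -28
Before d := val + d: (¬(3*d + 3*val ≤ -4)) ∨ 2*val ≤ 19 ∨ 3*d + 6*val = -28
The weakest precondition is (¬(3*d + 3*val ≤ -4)) ∨ 2*val ≤ 19 ∨ 3*d + 6*val = -28.
Check whether (¬(3*d + 3*val ≤ -4)) ∨ 2*val ≤ 23 ∨ 3*d + 6*val = -28 implies it.
Countermodel: at the initial state d = -12, val = 10, the precondition holds but the weakest precondition fails.
Answer: invalid


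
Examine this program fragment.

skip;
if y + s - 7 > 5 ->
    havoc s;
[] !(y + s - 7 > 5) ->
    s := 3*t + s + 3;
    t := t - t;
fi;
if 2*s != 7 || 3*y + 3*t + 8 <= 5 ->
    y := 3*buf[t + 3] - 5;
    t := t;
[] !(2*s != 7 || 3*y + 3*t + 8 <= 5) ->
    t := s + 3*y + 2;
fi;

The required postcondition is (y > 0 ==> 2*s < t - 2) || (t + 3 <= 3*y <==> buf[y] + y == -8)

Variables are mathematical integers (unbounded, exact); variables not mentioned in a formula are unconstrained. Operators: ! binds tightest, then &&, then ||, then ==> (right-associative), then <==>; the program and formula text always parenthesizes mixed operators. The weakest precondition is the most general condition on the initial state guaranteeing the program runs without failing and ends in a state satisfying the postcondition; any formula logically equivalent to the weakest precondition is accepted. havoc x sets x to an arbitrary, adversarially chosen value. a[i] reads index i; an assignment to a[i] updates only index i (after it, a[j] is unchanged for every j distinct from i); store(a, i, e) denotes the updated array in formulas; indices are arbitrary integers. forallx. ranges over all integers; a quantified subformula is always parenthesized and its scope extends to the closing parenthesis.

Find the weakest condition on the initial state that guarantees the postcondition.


Working backward. After the program, the postcondition (y > 0 ==> 2*s < t - 2) || (t + 3 <= 3*y <==> buf[y] + y == -8) must hold; in canonical form it is (y > 0 ==> 2*s < t - 2) || (t <= 3*y - 3 <==> buf[y] + y == -8).
Then branch requires (3*buf[t + 3] > 5 ==> 2*s < t - 2) || (t <= 9*buf[t + 3] - 18 <==> 3*buf[t + 3] + buf[3*buf[t + 3] - 5] == -3); else branch requires (y > 0 ==> s < 3*y) || (s <= -5 <==> buf[y] + y == -8).
Before the if: ((2*s != 7 || 3*t + 3*y <= -3) ==> ((3*buf[t + 3] > 5 ==> 2*s < t - 2) || (t <= 9*buf[t + 3] - 18 <==> 3*buf[t + 3] + buf[3*buf[t + 3] - 5] == -3))) && ((!(2*s != 7 || 3*t + 3*y <= -3)) ==> ((y > 0 ==> s < 3*y) || (s <= -5 <==> buf[y] + y == -8)))
Then branch requires forall s_1. (((2*s_1 != 7 || 3*t + 3*y <= -3) ==> ((3*buf[t + 3] > 5 ==> 2*s_1 < t - 2) || (t <= 9*buf[t + 3] - 18 <==> 3*buf[t + 3] + buf[3*buf[t + 3] - 5] == -3))) && ((!(2*s_1 != 7 || 3*t + 3*y <= -3)) ==> ((y > 0 ==> s_1 < 3*y) || (s_1 <= -5 <==> buf[y] + y == -8)))); else branch requires ((2*s + 6*t != 1 || 3*y <= -3) ==> ((3*buf[3] > 5 ==> 2*s + 6*t < -8) || (9*buf[3] >= 18 <==> 3*buf[3] + buf[3*buf[3] - 5] == -3))) && ((!(2*s + 6*t != 1 || 3*y <= -3)) ==> ((y > 0 ==> s + 3*t < 3*y - 3) || (s + 3*t <= -8 <==> buf[y] + y == -8))).
Before the if: (s + y > 12 ==> (forall s_1. (((2*s_1 != 7 || 3*t + 3*y <= -3) ==> ((3*buf[t + 3] > 5 ==> 2*s_1 < t - 2) || (t <= 9*buf[t + 3] - 18 <==> 3*buf[t + 3] + buf[3*buf[t + 3] - 5] == -3))) && ((!(2*s_1 != 7 || 3*t + 3*y <= -3)) ==> ((y > 0 ==> s_1 < 3*y) || (s_1 <= -5 <==> buf[y] + y == -8)))))) && ((!(s + y > 12)) ==> (((2*s + 6*t != 1 || 3*y <= -3) ==> ((3*buf[3] > 5 ==> 2*s + 6*t < -8) || (9*buf[3] >= 18 <==> 3*buf[3] + buf[3*buf[3] - 5] == -3))) && ((!(2*s + 6*t != 1 || 3*y <= -3)) ==> ((y > 0 ==> s + 3*t < 3*y - 3) || (s + 3*t <= -8 <==> buf[y] + y == -8)))))
Before skip: (s + y > 12 ==> (forall s_1. (((2*s_1 != 7 || 3*t + 3*y <= -3) ==> ((3*buf[t + 3] > 5 ==> 2*s_1 < t - 2) || (t <= 9*buf[t + 3] - 18 <==> 3*buf[t + 3] + buf[3*buf[t + 3] - 5] == -3))) && ((!(2*s_1 != 7 || 3*t + 3*y <= -3)) ==> ((y > 0 ==> s_1 < 3*y) || (s_1 <= -5 <==> buf[y] + y == -8)))))) && ((!(s + y > 12)) ==> (((2*s + 6*t != 1 || 3*y <= -3) ==> ((3*buf[3] > 5 ==> 2*s + 6*t < -8) || (9*buf[3] >= 18 <==> 3*buf[3] + buf[3*buf[3] - 5] == -3))) && ((!(2*s + 6*t != 1 || 3*y <= -3)) ==> ((y > 0 ==> s + 3*t < 3*y - 3) || (s + 3*t <= -8 <==> buf[y] + y == -8)))))
Answer: WP = (s + y > 12 ==> (forall s_1. (((2*s_1 != 7 || 3*t + 3*y <= -3) ==> ((3*buf[t + 3] > 5 ==> 2*s_1 < t - 2) || (t <= 9*buf[t + 3] - 18 <==> 3*buf[t + 3] + buf[3*buf[t + 3] - 5] == -3))) && ((!(2*s_1 != 7 || 3*t + 3*y <= -3)) ==> ((y > 0 ==> s_1 < 3*y) || (s_1 <= -5 <==> buf[y] + y == -8)))))) && ((!(s + y > 12)) ==> (((2*s + 6*t != 1 || 3*y <= -3) ==> ((3*buf[3] > 5 ==> 2*s + 6*t < -8) || (9*buf[3] >= 18 <==> 3*buf[3] + buf[3*buf[3] - 5] == -3))) && ((!(2*s + 6*t != 1 || 3*y <= -3)) ==> ((y > 0 ==> s + 3*t < 3*y - 3) || (s + 3*t <= -8 <==> buf[y] + y == -8)))))


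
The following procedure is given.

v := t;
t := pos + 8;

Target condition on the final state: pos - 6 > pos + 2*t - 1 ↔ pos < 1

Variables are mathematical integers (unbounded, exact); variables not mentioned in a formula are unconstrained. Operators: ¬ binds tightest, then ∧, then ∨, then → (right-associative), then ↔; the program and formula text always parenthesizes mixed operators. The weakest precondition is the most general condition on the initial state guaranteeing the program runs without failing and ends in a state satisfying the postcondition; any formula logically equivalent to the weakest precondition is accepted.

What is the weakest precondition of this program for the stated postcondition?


Working backward. After the program, the postcondition pos - 6 > pos + 2*t - 1 ↔ pos < 1 must hold; in canonical form it is 2*t < -5 ↔ pos < 1.
Before t := pos + 8: 2*pos < -21 ↔ pos < 1
Before v := t: 2*pos < -21 ↔ pos < 1
Answer: WP = 2*pos < -21 ↔ pos < 1


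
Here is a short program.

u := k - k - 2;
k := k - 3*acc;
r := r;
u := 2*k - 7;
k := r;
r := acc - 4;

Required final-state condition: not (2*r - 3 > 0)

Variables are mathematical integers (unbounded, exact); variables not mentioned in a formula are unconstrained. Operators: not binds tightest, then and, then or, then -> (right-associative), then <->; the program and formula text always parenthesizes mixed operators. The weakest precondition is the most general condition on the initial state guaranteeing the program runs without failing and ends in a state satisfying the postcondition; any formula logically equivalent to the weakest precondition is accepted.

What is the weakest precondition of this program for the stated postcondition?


Working backward. After the program, the postcondition not (2*r - 3 > 0) must hold; in canonical form it is not (2*r > 3).
Before r := acc - 4: not (2*acc > 11)
Before k := r: not (2*acc > 11)
Before u := 2*k - 7: not (2*acc > 11)
Before r := r: not (2*acc > 11)
Before k := k - 3*acc: not (2*acc > 11)
Before u := k - k - 2: not (2*acc > 11)
Answer: WP = not (2*acc > 11)


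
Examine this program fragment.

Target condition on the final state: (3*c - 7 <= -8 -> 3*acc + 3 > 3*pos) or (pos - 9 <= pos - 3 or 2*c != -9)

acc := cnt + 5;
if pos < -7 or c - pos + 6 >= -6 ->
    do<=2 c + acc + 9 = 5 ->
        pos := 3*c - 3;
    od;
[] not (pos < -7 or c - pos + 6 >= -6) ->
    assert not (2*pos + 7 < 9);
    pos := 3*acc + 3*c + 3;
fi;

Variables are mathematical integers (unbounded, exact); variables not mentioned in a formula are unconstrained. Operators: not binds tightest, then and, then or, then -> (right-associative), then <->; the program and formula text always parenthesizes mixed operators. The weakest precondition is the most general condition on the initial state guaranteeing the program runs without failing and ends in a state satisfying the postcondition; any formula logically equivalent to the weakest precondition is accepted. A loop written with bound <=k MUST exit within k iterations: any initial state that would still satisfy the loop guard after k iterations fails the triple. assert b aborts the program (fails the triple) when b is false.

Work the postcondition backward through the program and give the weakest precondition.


Working backward. After the program, the postcondition (3*c - 7 <= -8 -> 3*acc + 3 > 3*pos) or (pos - 9 <= pos - 3 or 2*c != -9) must hold; in canonical form it is true.
Then branch requires acc + c = -4 -> (acc + c = -4 -> (not (acc + c = -4))); else branch requires not (2*pos < 2).
Before the if: ((pos < -7 or c >= pos - 12) -> (acc + c = -4 -> (acc + c = -4 -> (not (acc + c = -4))))) and ((not (pos < -7 or c >= pos - 12)) -> (not (2*pos < 2)))
Before acc := cnt + 5: ((pos < -7 or c >= pos - 12) -> (c + cnt = -9 -> (c + cnt = -9 -> (not (c + cnt = -9))))) and ((not (pos < -7 or c >= pos - 12)) -> (not (2*pos < 2)))
Answer: WP = ((pos < -7 or c >= pos - 12) -> (c + cnt = -9 -> (c + cnt = -9 -> (not (c + cnt = -9))))) and ((not (pos < -7 or c >= pos - 12)) -> (not (2*pos < 2)))


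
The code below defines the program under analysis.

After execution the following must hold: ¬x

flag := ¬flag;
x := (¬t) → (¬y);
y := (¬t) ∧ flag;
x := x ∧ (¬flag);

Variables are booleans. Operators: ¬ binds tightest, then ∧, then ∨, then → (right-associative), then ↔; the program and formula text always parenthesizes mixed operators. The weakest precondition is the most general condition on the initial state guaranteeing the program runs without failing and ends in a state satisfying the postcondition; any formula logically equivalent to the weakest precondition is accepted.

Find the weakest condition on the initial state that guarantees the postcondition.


Working backward. After the program, ¬x must hold.
Before x := x ∧ (¬flag): ¬(x ∧ (¬flag))
Before y := (¬t) ∧ flag: ¬(x ∧ (¬flag))
Before x := (¬t) → (¬y): ¬(((¬t) → (¬y)) ∧ (¬flag))
Before flag := ¬flag: ¬(((¬t) → (¬y)) ∧ flag)
Answer: WP = ¬(((¬t) → (¬y)) ∧ flag)
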